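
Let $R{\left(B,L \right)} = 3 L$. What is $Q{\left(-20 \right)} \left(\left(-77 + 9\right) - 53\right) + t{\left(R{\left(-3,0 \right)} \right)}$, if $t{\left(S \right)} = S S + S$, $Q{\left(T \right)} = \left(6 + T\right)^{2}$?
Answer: $-23716$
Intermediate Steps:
$t{\left(S \right)} = S + S^{2}$ ($t{\left(S \right)} = S^{2} + S = S + S^{2}$)
$Q{\left(-20 \right)} \left(\left(-77 + 9\right) - 53\right) + t{\left(R{\left(-3,0 \right)} \right)} = \left(6 - 20\right)^{2} \left(\left(-77 + 9\right) - 53\right) + 3 \cdot 0 \left(1 + 3 \cdot 0\right) = \left(-14\right)^{2} \left(-68 - 53\right) + 0 \left(1 + 0\right) = 196 \left(-121\right) + 0 \cdot 1 = -23716 + 0 = -23716$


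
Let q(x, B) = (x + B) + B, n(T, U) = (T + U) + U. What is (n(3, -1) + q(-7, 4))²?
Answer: 4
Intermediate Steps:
n(T, U) = T + 2*U
q(x, B) = x + 2*B (q(x, B) = (B + x) + B = x + 2*B)
(n(3, -1) + q(-7, 4))² = ((3 + 2*(-1)) + (-7 + 2*4))² = ((3 - 2) + (-7 + 8))² = (1 + 1)² = 2² = 4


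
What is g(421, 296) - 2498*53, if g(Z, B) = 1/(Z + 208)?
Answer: -83275825/629 ≈ -1.3239e+5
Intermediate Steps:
g(Z, B) = 1/(208 + Z)
g(421, 296) - 2498*53 = 1/(208 + 421) - 2498*53 = 1/629 - 132394 = -83275825/629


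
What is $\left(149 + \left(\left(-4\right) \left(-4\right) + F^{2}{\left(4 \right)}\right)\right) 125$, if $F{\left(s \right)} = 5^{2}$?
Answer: $98750$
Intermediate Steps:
$F{\left(s \right)} = 25$
$\left(149 + \left(\left(-4\right) \left(-4\right) + F^{2}{\left(4 \right)}\right)\right) 125 = \left(149 - \left(-16 - 25^{2}\right)\right) 125 = \left(149 + \left(16 + 625\right)\right) 125 = \left(149 + 641\right) 125 = 790 \cdot 125 = 98750$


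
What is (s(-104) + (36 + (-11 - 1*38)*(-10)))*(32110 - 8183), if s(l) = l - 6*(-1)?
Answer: 10240756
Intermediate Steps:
s(l) = 6 + l (s(l) = l + 6 = 6 + l)
(s(-104) + (36 + (-11 - 1*38)*(-10)))*(32110 - 8183) = ((6 - 104) + (36 + (-11 - 1*38)*(-10)))*(32110 - 8183) = (-98 + (36 + (-11 - 38)*(-10)))*23927 = (-98 + (36 - 49*(-10)))*23927 = (-98 + (36 + 490))*23927 = (-98 + 526)*23927 = 428*23927 = 10240756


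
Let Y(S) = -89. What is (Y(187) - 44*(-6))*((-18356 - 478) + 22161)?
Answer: 582225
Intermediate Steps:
(Y(187) - 44*(-6))*((-18356 - 478) + 22161) = (-89 - 44*(-6))*((-18356 - 478) + 22161) = (-89 + 264)*(-18834 + 22161) = 175*3327 = 582225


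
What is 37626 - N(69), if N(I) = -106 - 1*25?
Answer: 37757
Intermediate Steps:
N(I) = -131 (N(I) = -106 - 25 = -131)
37626 - N(69) = 37626 - 1*(-131) = 37626 + 131 = 37757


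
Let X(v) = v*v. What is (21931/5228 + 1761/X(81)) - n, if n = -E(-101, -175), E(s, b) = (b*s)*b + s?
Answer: -35366769117803/11433636 ≈ -3.0932e+6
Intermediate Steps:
X(v) = v**2
E(s, b) = s + s*b**2 (E(s, b) = s*b**2 + s = s + s*b**2)
n = 3093226 (n = -(-101)*(1 + (-175)**2) = -(-101)*(1 + 30625) = -(-101)*30626 = -1*(-3093226) = 3093226)
(21931/5228 + 1761/X(81)) - n = (21931/5228 + 1761/(81**2)) - 1*3093226 = (21931*(1/5228) + 1761/6561) - 3093226 = (21931/5228 + 1761*(1/6561)) - 3093226 = (21931/5228 + 587/2187) - 3093226 = 51031933/11433636 - 3093226 = -35366769117803/11433636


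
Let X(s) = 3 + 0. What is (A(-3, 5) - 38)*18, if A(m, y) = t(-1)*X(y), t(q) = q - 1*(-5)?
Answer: -468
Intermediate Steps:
t(q) = 5 + q (t(q) = q + 5 = 5 + q)
X(s) = 3
A(m, y) = 12 (A(m, y) = (5 - 1)*3 = 4*3 = 12)
(A(-3, 5) - 38)*18 = (12 - 38)*18 = -26*18 = -468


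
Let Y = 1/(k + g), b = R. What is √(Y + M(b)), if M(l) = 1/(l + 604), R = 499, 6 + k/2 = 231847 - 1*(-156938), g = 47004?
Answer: √83437290894910/303163962 ≈ 0.030130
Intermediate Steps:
k = 777558 (k = -12 + 2*(231847 - 1*(-156938)) = -12 + 2*(231847 + 156938) = -12 + 2*388785 = -12 + 777570 = 777558)
b = 499
Y = 1/824562 (Y = 1/(777558 + 47004) = 1/824562 ≈ 1.2128e-6)
M(l) = 1/(604 + l)
√(Y + M(b)) = √(1/824562 + 1/(604 + 499)) = √(1/824562 + 1/1103) = √(825665/909491886) = √83437290894910/303163962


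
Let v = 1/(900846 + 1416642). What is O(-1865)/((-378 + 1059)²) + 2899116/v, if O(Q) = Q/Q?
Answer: 3115855513538906689/463761 ≈ 6.7187e+12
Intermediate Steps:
O(Q) = 1
v = 1/2317488 ≈ 4.3150e-7
O(-1865)/((-378 + 1059)²) + 2899116/v = 1/(-378 + 1059)² + 2899116/(1/2317488) = 1/681² + 2899116*2317488 = 1/463761 + 6718666540608 = 3115855513538906689/463761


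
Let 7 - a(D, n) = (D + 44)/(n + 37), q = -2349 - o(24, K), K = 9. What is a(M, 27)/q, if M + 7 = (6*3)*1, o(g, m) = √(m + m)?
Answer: -102573/39237568 + 131*√2/39237568 ≈ -0.0026094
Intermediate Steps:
o(g, m) = √2*√m (o(g, m) = √(2*m) = √2*√m)
q = -2349 - 3*√2 (q = -2349 - √2*√9 = -2349 - √2*3 = -2349 - 3*√2 ≈ -2353.2)
M = 11 (M = -7 + (6*3)*1 = -7 + 18*1 = -7 + 18 = 11)
a(D, n) = 7 - (44 + D)/(37 + n) (a(D, n) = 7 - (D + 44)/(n + 37) = 7 - (44 + D)/(37 + n))
a(M, 27)/q = ((215 - 1*11 + 7*27)/(37 + 27))/(-2349 - 3*√2) = ((215 - 11 + 189)/64)/(-2349 - 3*√2) = ((1/64)*393)/(-2349 - 3*√2) = 393/(64*(-2349 - 3*√2))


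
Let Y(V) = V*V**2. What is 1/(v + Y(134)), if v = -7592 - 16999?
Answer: 1/2381513 ≈ 4.1990e-7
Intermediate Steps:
Y(V) = V**3
v = -24591
1/(v + Y(134)) = 1/(-24591 + 134**3) = 1/(-24591 + 2406104) = 1/2381513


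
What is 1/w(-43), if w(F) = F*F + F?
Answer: 1/1806 ≈ 0.00055371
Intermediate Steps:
w(F) = F + F² (w(F) = F² + F = F + F²)
1/w(-43) = 1/(-43*(1 - 43)) = 1/(-43*(-42)) = 1/1806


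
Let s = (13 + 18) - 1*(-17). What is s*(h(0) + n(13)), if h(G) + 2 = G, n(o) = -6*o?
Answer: -3840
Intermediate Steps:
h(G) = -2 + G
s = 48 (s = 31 + 17 = 48)
s*(h(0) + n(13)) = 48*((-2 + 0) - 6*13) = 48*(-2 - 78) = 48*(-80) = -3840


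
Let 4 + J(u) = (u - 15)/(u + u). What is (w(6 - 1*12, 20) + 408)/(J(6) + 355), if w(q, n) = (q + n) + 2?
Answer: 1696/1401 ≈ 1.2106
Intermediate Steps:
J(u) = -4 + (-15 + u)/(2*u) (J(u) = -4 + (u - 15)/(u + u) = -4 + (-15 + u)/((2*u)) = -4 + (-15 + u)*(1/(2*u)) = -4 + (-15 + u)/(2*u))
w(q, n) = 2 + n + q (w(q, n) = (n + q) + 2 = 2 + n + q)
(w(6 - 1*12, 20) + 408)/(J(6) + 355) = ((2 + 20 + (6 - 1*12)) + 408)/((½)*(-15 - 7*6)/6 + 355) = ((2 + 20 + (6 - 12)) + 408)/((½)*(⅙)*(-15 - 42) + 355) = ((2 + 20 - 6) + 408)/((½)*(⅙)*(-57) + 355) = (16 + 408)/(-19/4 + 355) = 424/(1401/4) = 424*(4/1401) = 1696/1401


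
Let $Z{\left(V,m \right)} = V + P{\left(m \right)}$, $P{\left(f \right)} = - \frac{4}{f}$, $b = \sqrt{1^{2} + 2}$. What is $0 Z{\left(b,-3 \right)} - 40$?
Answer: $-40$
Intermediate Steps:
$b = \sqrt{3}$ ($b = \sqrt{1 + 2} = \sqrt{3} \approx 1.732$)
$Z{\left(V,m \right)} = V - \frac{4}{m}$
$0 Z{\left(b,-3 \right)} - 40 = 0 \left(\sqrt{3} - \frac{4}{-3}\right) - 40 = 0 \left(\sqrt{3} - - \frac{4}{3}\right) - 40 = 0 \left(\sqrt{3} + \frac{4}{3}\right) - 40 = 0 \left(\frac{4}{3} + \sqrt{3}\right) - 40 = 0 - 40 = -40$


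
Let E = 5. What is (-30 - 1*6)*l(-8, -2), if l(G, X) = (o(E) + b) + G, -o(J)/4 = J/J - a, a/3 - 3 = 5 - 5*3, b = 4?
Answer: 3312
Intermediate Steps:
a = -21 (a = 9 + 3*(5 - 5*3) = 9 + 3*(5 - 15) = 9 + 3*(-10) = 9 - 30 = -21)
o(J) = -88 (o(J) = -4*(J/J - 1*(-21)) = -4*(1 + 21) = -4*22 = -88)
l(G, X) = -84 + G (l(G, X) = (-88 + 4) + G = -84 + G)
(-30 - 1*6)*l(-8, -2) = (-30 - 1*6)*(-84 - 8) = (-30 - 6)*(-92) = -36*(-92) = 3312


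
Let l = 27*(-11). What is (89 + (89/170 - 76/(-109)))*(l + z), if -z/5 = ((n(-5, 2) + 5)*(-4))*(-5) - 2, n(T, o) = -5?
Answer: -479804017/18530 ≈ -25893.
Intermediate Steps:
z = 10 (z = -5*(((-5 + 5)*(-4))*(-5) - 2) = -5*((0*(-4))*(-5) - 2) = -5*(0*(-5) - 2) = -5*(0 - 2) = -5*(-2) = 10)
l = -297
(89 + (89/170 - 76/(-109)))*(l + z) = (89 + (89/170 - 76/(-109)))*(-297 + 10) = (89 + (89*(1/170) - 76*(-1/109)))*(-287) = (89 + (89/170 + 76/109))*(-287) = (89 + 22621/18530)*(-287) = (1671791/18530)*(-287) = -479804017/18530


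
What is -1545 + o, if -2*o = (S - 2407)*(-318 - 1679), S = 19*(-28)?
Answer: -5872273/2 ≈ -2.9361e+6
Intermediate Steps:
S = -532
o = -5869183/2 (o = -(-532 - 2407)*(-318 - 1679)/2 = -(-2939)*(-1997)/2 = -½*5869183 = -5869183/2 ≈ -2.9346e+6)
-1545 + o = -1545 - 5869183/2 = -5872273/2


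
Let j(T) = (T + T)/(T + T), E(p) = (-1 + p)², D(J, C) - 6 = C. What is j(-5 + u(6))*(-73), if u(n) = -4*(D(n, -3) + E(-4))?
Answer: -73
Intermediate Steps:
D(J, C) = 6 + C
u(n) = -112 (u(n) = -4*((6 - 3) + (-1 - 4)²) = -4*(3 + (-5)²) = -4*(3 + 25) = -4*28 = -112)
j(T) = 1 (j(T) = (2*T)/((2*T)) = (2*T)*(1/(2*T)) = 1)
j(-5 + u(6))*(-73) = 1*(-73) = -73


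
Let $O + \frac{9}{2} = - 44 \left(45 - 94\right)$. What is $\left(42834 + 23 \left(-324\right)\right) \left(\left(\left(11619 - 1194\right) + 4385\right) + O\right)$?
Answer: $600131793$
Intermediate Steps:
$O = \frac{4303}{2}$ ($O = - \frac{9}{2} - 44 \left(45 - 94\right) = - \frac{9}{2} - -2156 = - \frac{9}{2} + 2156 = \frac{4303}{2} \approx 2151.5$)
$\left(42834 + 23 \left(-324\right)\right) \left(\left(\left(11619 - 1194\right) + 4385\right) + O\right) = \left(42834 + 23 \left(-324\right)\right) \left(\left(\left(11619 - 1194\right) + 4385\right) + \frac{4303}{2}\right) = \left(42834 - 7452\right) \left(\left(10425 + 4385\right) + \frac{4303}{2}\right) = 35382 \left(14810 + \frac{4303}{2}\right) = 35382 \cdot \frac{33923}{2} = 600131793$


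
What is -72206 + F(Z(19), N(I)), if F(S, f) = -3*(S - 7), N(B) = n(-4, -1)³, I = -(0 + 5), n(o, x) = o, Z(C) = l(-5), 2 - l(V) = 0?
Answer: -72191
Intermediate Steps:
l(V) = 2 (l(V) = 2 - 1*0 = 2 + 0 = 2)
Z(C) = 2
I = -5 (I = -1*5 = -5)
N(B) = -64 (N(B) = (-4)³ = -64)
F(S, f) = 21 - 3*S (F(S, f) = -3*(-7 + S) = 21 - 3*S)
-72206 + F(Z(19), N(I)) = -72206 + (21 - 3*2) = -72206 + (21 - 6) = -72206 + 15 = -72191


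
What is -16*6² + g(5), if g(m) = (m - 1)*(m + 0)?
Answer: -556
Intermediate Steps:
g(m) = m*(-1 + m) (g(m) = (-1 + m)*m = m*(-1 + m))
-16*6² + g(5) = -16*6² + 5*(-1 + 5) = -16*36 + 5*4 = -576 + 20 = -556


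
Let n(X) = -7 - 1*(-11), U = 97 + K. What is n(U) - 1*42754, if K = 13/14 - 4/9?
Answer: -42750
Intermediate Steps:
K = 61/126 (K = 13*(1/14) - 4*⅑ = 13/14 - 4/9 = 61/126 ≈ 0.48413)
U = 12283/126 (U = 97 + 61/126 = 12283/126 ≈ 97.484)
n(X) = 4 (n(X) = -7 + 11 = 4)
n(U) - 1*42754 = 4 - 1*42754 = 4 - 42754 = -42750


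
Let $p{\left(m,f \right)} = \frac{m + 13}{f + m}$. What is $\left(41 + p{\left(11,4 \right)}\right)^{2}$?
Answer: $\frac{45369}{25} \approx 1814.8$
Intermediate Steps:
$p{\left(m,f \right)} = \frac{13 + m}{f + m}$
$\left(41 + p{\left(11,4 \right)}\right)^{2} = \left(41 + \frac{13 + 11}{4 + 11}\right)^{2} = \left(41 + \frac{1}{15} \cdot 24\right)^{2} = \left(41 + \frac{8}{5}\right)^{2} = \left(\frac{213}{5}\right)^{2} = \frac{45369}{25}$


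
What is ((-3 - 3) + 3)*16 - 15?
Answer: -63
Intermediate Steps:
((-3 - 3) + 3)*16 - 15 = (-6 + 3)*16 - 15 = -3*16 - 15 = -48 - 15 = -63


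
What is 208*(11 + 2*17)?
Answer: 9360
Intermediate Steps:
208*(11 + 2*17) = 208*(11 + 34) = 208*45 = 9360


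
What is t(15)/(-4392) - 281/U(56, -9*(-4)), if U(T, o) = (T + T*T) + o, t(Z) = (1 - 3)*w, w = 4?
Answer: -50347/590724 ≈ -0.085229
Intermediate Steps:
t(Z) = -8 (t(Z) = (1 - 3)*4 = -2*4 = -8)
U(T, o) = T + o + T² (U(T, o) = (T + T²) + o = T + o + T²)
t(15)/(-4392) - 281/U(56, -9*(-4)) = -8/(-4392) - 281/(56 - 9*(-4) + 56²) = -8*(-1/4392) - 281/(56 + 36 + 3136) = 1/549 - 281/3228 = -50347/590724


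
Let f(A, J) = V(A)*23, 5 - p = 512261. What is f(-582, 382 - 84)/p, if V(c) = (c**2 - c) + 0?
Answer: -56551/3712 ≈ -15.235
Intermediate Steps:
p = -512256 (p = 5 - 1*512261 = 5 - 512261 = -512256)
V(c) = c**2 - c
f(A, J) = 23*A*(-1 + A) (f(A, J) = (A*(-1 + A))*23 = 23*A*(-1 + A))
f(-582, 382 - 84)/p = (23*(-582)*(-1 - 582))/(-512256) = (23*(-582)*(-583))*(-1/512256) = 7804038*(-1/512256) = -56551/3712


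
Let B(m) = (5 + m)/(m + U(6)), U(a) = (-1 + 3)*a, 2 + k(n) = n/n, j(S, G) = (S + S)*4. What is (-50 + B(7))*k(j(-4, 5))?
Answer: 938/19 ≈ 49.368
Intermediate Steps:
j(S, G) = 8*S (j(S, G) = (2*S)*4 = 8*S)
k(n) = -1 (k(n) = -2 + n/n = -2 + 1 = -1)
U(a) = 2*a
B(m) = (5 + m)/(12 + m) (B(m) = (5 + m)/(m + 2*6) = (5 + m)/(m + 12) = (5 + m)/(12 + m))
(-50 + B(7))*k(j(-4, 5)) = (-50 + (5 + 7)/(12 + 7))*(-1) = (-50 + 12/19)*(-1) = -938/19*(-1) = 938/19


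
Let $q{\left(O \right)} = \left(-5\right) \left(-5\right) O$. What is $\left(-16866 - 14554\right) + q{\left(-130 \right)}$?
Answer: $-34670$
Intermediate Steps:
$q{\left(O \right)} = 25 O$
$\left(-16866 - 14554\right) + q{\left(-130 \right)} = \left(-16866 - 14554\right) + 25 \left(-130\right) = -31420 - 3250 = -34670$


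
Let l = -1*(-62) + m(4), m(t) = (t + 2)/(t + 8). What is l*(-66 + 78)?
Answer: 750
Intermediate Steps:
m(t) = (2 + t)/(8 + t)
l = 125/2 (l = -1*(-62) + (2 + 4)/(8 + 4) = 62 + 6/12 = 62 + (1/12)*6 = 62 + 1/2 = 125/2 ≈ 62.500)
l*(-66 + 78) = 125*(-66 + 78)/2 = (125/2)*12 = 750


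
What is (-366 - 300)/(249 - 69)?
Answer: -37/10 ≈ -3.7000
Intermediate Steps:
(-366 - 300)/(249 - 69) = -666/180 = -666*1/180 = -37/10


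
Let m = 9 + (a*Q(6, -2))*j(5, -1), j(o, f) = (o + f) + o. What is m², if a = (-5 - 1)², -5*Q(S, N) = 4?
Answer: 1565001/25 ≈ 62600.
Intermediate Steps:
j(o, f) = f + 2*o (j(o, f) = (f + o) + o = f + 2*o)
Q(S, N) = -⅘ (Q(S, N) = -⅕*4 = -⅘)
a = 36 (a = (-6)² = 36)
m = -1251/5 (m = 9 + (36*(-⅘))*(-1 + 2*5) = 9 - 144*(-1 + 10)/5 = 9 - 144/5*9 = 9 - 1296/5 = -1251/5 ≈ -250.20)
m² = (-1251/5)² = 1565001/25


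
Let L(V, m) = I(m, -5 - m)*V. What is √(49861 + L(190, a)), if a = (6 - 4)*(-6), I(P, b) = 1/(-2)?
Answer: √49766 ≈ 223.08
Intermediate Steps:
I(P, b) = -½
a = -12 (a = 2*(-6) = -12)
L(V, m) = -V/2
√(49861 + L(190, a)) = √(49861 - ½*190) = √(49861 - 95) = √49766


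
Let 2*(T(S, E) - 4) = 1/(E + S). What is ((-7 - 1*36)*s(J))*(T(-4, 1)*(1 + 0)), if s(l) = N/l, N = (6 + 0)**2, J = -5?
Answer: 5934/5 ≈ 1186.8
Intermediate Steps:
N = 36 (N = 6**2 = 36)
T(S, E) = 4 + 1/(2*(E + S))
s(l) = 36/l
((-7 - 1*36)*s(J))*(T(-4, 1)*(1 + 0)) = ((-7 - 1*36)*(36/(-5)))*(((1/2 + 4*1 + 4*(-4))/(1 - 4))*(1 + 0)) = ((-7 - 36)*(36*(-1/5)))*(((1/2 + 4 - 16)/(-3))*1) = (-43*(-36/5))*(-1/3*(-23/2)*1) = 1548*((23/6)*1)/5 = (1548/5)*(23/6) = 5934/5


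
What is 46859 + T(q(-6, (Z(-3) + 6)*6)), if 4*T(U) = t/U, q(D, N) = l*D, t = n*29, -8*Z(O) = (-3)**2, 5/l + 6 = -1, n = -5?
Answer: 1124413/24 ≈ 46851.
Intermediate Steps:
l = -5/7 (l = 5/(-6 - 1) = 5/(-7) = 5*(-1/7) = -5/7 ≈ -0.71429)
Z(O) = -9/8 (Z(O) = -1/8*(-3)**2 = -1/8*9 = -9/8)
t = -145 (t = -5*29 = -145)
q(D, N) = -5*D/7
T(U) = -145/(4*U) (T(U) = (-145/U)/4 = -145/(4*U))
46859 + T(q(-6, (Z(-3) + 6)*6)) = 46859 - 145/(4*((-5/7*(-6)))) = 46859 - 145/(4*30/7) = 46859 - 145/4*7/30 = 46859 - 203/24 = 1124413/24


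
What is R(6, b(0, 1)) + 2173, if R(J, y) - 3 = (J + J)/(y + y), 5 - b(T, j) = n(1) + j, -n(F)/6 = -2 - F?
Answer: 15229/7 ≈ 2175.6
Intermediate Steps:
n(F) = 12 + 6*F (n(F) = -6*(-2 - F) = 12 + 6*F)
b(T, j) = -13 - j (b(T, j) = 5 - ((12 + 6*1) + j) = 5 - ((12 + 6) + j) = 5 - (18 + j) = 5 + (-18 - j) = -13 - j)
R(J, y) = 3 + J/y (R(J, y) = 3 + (J + J)/(y + y) = 3 + (2*J)/((2*y)) = 3 + (2*J)*(1/(2*y)) = 3 + J/y)
R(6, b(0, 1)) + 2173 = (3 + 6/(-13 - 1*1)) + 2173 = (3 + 6/(-13 - 1)) + 2173 = (3 + 6/(-14)) + 2173 = (3 + 6*(-1/14)) + 2173 = (3 - 3/7) + 2173 = 18/7 + 2173 = 15229/7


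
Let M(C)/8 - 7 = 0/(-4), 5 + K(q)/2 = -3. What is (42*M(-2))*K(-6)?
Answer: -37632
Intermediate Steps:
K(q) = -16 (K(q) = -10 + 2*(-3) = -10 - 6 = -16)
M(C) = 56 (M(C) = 56 + 8*(0/(-4)) = 56 + 8*(0*(-¼)) = 56 + 8*0 = 56 + 0 = 56)
(42*M(-2))*K(-6) = (42*56)*(-16) = 2352*(-16) = -37632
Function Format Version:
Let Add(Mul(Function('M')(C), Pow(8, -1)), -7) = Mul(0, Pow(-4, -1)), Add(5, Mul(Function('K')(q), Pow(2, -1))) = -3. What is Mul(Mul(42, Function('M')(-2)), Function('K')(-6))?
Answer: -37632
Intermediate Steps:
Function('K')(q) = -16 (Function('K')(q) = Add(-10, Mul(2, -3)) = Add(-10, -6) = -16)
Function('M')(C) = 56 (Function('M')(C) = Add(56, Mul(8, Mul(0, Pow(-4, -1)))) = Add(56, Mul(8, Mul(0, Rational(-1, 4)))) = Add(56, Mul(8, 0)) = Add(56, 0) = 56)
Mul(Mul(42, Function('M')(-2)), Function('K')(-6)) = Mul(Mul(42, 56), -16) = Mul(2352, -16) = -37632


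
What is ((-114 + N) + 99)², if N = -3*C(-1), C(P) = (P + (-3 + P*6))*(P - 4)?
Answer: 27225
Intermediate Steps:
C(P) = (-4 + P)*(-3 + 7*P) (C(P) = (P + (-3 + 6*P))*(-4 + P) = (-3 + 7*P)*(-4 + P) = (-4 + P)*(-3 + 7*P))
N = -150 (N = -3*(12 - 31*(-1) + 7*(-1)²) = -3*(12 + 31 + 7*1) = -3*(12 + 31 + 7) = -3*50 = -150)
((-114 + N) + 99)² = ((-114 - 150) + 99)² = (-264 + 99)² = (-165)² = 27225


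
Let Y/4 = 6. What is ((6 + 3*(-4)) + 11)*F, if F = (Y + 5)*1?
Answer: 145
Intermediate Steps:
Y = 24 (Y = 4*6 = 24)
F = 29 (F = (24 + 5)*1 = 29*1 = 29)
((6 + 3*(-4)) + 11)*F = ((6 + 3*(-4)) + 11)*29 = ((6 - 12) + 11)*29 = (-6 + 11)*29 = 5*29 = 145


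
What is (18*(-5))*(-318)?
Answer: 28620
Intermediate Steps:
(18*(-5))*(-318) = -90*(-318) = 28620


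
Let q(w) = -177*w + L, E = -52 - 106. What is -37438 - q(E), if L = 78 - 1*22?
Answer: -65460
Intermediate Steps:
L = 56 (L = 78 - 22 = 56)
E = -158
q(w) = 56 - 177*w (q(w) = -177*w + 56 = 56 - 177*w)
-37438 - q(E) = -37438 - (56 - 177*(-158)) = -37438 - (56 + 27966) = -37438 - 1*28022 = -37438 - 28022 = -65460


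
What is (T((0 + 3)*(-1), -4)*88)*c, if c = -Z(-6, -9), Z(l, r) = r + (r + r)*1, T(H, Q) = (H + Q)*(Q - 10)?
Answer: 232848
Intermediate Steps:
T(H, Q) = (-10 + Q)*(H + Q) (T(H, Q) = (H + Q)*(-10 + Q) = (-10 + Q)*(H + Q))
Z(l, r) = 3*r (Z(l, r) = r + (2*r)*1 = r + 2*r = 3*r)
c = 27 (c = -3*(-9) = -1*(-27) = 27)
(T((0 + 3)*(-1), -4)*88)*c = (((-4)² - 10*(0 + 3)*(-1) - 10*(-4) + ((0 + 3)*(-1))*(-4))*88)*27 = ((16 - 30*(-1) + 40 + (3*(-1))*(-4))*88)*27 = ((16 - 10*(-3) + 40 - 3*(-4))*88)*27 = ((16 + 30 + 40 + 12)*88)*27 = (98*88)*27 = 8624*27 = 232848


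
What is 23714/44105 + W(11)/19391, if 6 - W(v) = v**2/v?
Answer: 459617649/855240055 ≈ 0.53741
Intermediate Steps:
W(v) = 6 - v (W(v) = 6 - v**2/v = 6 - v)
23714/44105 + W(11)/19391 = 23714/44105 + (6 - 1*11)/19391 = 23714*(1/44105) + (6 - 11)*(1/19391) = 23714/44105 - 5*1/19391 = 23714/44105 - 5/19391 = 459617649/855240055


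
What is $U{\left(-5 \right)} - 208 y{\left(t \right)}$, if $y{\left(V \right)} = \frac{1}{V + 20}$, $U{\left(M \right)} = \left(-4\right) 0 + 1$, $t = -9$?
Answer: $- \frac{197}{11} \approx -17.909$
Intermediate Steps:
$U{\left(M \right)} = 1$ ($U{\left(M \right)} = 0 + 1 = 1$)
$y{\left(V \right)} = \frac{1}{20 + V}$
$U{\left(-5 \right)} - 208 y{\left(t \right)} = 1 - \frac{208}{20 - 9} = 1 - \frac{208}{11} = - \frac{197}{11}$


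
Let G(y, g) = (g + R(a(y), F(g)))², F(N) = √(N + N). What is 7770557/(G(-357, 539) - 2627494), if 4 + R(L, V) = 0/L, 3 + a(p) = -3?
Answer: -7770557/2341269 ≈ -3.3190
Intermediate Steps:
a(p) = -6 (a(p) = -3 - 3 = -6)
F(N) = √2*√N (F(N) = √(2*N) = √2*√N)
R(L, V) = -4 (R(L, V) = -4 + 0/L = -4 + 0 = -4)
G(y, g) = (-4 + g)² (G(y, g) = (g - 4)² = (-4 + g)²)
7770557/(G(-357, 539) - 2627494) = 7770557/((-4 + 539)² - 2627494) = 7770557/(535² - 2627494) = 7770557/(286225 - 2627494) = 7770557/(-2341269) = 7770557*(-1/2341269) = -7770557/2341269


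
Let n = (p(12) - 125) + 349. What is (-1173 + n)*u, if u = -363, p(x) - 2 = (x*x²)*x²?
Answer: -89982255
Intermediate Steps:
p(x) = 2 + x⁵ (p(x) = 2 + (x*x²)*x² = 2 + x³*x² = 2 + x⁵)
n = 249058 (n = ((2 + 12⁵) - 125) + 349 = ((2 + 248832) - 125) + 349 = (248834 - 125) + 349 = 248709 + 349 = 249058)
(-1173 + n)*u = (-1173 + 249058)*(-363) = 247885*(-363) = -89982255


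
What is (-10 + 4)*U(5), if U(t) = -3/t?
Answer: 18/5 ≈ 3.6000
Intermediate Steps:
(-10 + 4)*U(5) = (-10 + 4)*(-3/5) = -(-18)/5 = -6*(-⅗) = 18/5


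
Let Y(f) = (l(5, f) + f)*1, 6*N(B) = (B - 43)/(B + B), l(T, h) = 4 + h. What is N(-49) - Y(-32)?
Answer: 8843/147 ≈ 60.156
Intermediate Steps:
N(B) = (-43 + B)/(12*B) (N(B) = ((B - 43)/(B + B))/6 = ((-43 + B)/((2*B)))/6 = ((-43 + B)*(1/(2*B)))/6 = ((-43 + B)/(2*B))/6 = (-43 + B)/(12*B))
Y(f) = 4 + 2*f (Y(f) = ((4 + f) + f)*1 = (4 + 2*f)*1 = 4 + 2*f)
N(-49) - Y(-32) = (1/12)*(-43 - 49)/(-49) - (4 + 2*(-32)) = (1/12)*(-1/49)*(-92) - (4 - 64) = 23/147 - 1*(-60) = 23/147 + 60 = 8843/147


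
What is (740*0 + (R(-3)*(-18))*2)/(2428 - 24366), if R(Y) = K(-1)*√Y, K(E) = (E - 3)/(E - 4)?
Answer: 72*I*√3/54845 ≈ 0.0022738*I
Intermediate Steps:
K(E) = (-3 + E)/(-4 + E)
R(Y) = 4*√Y/5 (R(Y) = ((-3 - 1)/(-4 - 1))*√Y = (-4/(-5))*√Y = (-⅕*(-4))*√Y = 4*√Y/5)
(740*0 + (R(-3)*(-18))*2)/(2428 - 24366) = (740*0 + ((4*√(-3)/5)*(-18))*2)/(2428 - 24366) = (0 + ((4*(I*√3)/5)*(-18))*2)/(-21938) = (0 + ((4*I*√3/5)*(-18))*2)*(-1/21938) = (0 - 72*I*√3/5*2)*(-1/21938) = (0 - 144*I*√3/5)*(-1/21938) = -144*I*√3/5*(-1/21938) = 72*I*√3/54845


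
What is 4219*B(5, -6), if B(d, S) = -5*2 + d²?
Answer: 63285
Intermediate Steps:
B(d, S) = -10 + d²
4219*B(5, -6) = 4219*(-10 + 5²) = 4219*(-10 + 25) = 4219*15 = 63285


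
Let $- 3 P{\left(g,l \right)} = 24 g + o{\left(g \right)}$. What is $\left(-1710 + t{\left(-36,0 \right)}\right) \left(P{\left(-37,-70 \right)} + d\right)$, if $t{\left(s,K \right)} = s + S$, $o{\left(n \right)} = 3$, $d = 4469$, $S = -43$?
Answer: $-8522796$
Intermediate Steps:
$t{\left(s,K \right)} = -43 + s$ ($t{\left(s,K \right)} = s - 43 = -43 + s$)
$P{\left(g,l \right)} = -1 - 8 g$ ($P{\left(g,l \right)} = - \frac{24 g + 3}{3} = - \frac{3 + 24 g}{3} = -1 - 8 g$)
$\left(-1710 + t{\left(-36,0 \right)}\right) \left(P{\left(-37,-70 \right)} + d\right) = \left(-1710 - 79\right) \left(\left(-1 - -296\right) + 4469\right) = \left(-1710 - 79\right) \left(\left(-1 + 296\right) + 4469\right) = - 1789 \left(295 + 4469\right) = \left(-1789\right) 4764 = -8522796$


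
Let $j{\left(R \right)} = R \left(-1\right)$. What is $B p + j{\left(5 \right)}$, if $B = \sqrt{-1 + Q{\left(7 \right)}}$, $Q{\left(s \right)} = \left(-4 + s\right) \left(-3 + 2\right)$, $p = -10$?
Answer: $-5 - 20 i \approx -5.0 - 20.0 i$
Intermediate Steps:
$j{\left(R \right)} = - R$
$Q{\left(s \right)} = 4 - s$ ($Q{\left(s \right)} = \left(-4 + s\right) \left(-1\right) = 4 - s$)
$B = 2 i$ ($B = \sqrt{-1 + \left(4 - 7\right)} = \sqrt{-1 - 3} = \sqrt{-4} = 2 i \approx 2.0 i$)
$B p + j{\left(5 \right)} = 2 i \left(-10\right) - 5 = - 20 i - 5 = -5 - 20 i$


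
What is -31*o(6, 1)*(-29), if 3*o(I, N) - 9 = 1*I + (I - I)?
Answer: 4495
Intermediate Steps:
o(I, N) = 3 + I/3 (o(I, N) = 3 + (1*I + (I - I))/3 = 3 + (I + 0)/3 = 3 + I/3)
-31*o(6, 1)*(-29) = -31*(3 + (⅓)*6)*(-29) = -31*(3 + 2)*(-29) = -31*5*(-29) = -155*(-29) = 4495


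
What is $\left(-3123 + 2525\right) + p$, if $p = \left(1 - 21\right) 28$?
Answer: $-1158$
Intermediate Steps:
$p = -560$ ($p = \left(-20\right) 28 = -560$)
$\left(-3123 + 2525\right) + p = \left(-3123 + 2525\right) - 560 = -598 - 560 = -1158$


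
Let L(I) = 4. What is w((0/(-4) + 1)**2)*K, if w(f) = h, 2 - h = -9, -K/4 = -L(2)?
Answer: 176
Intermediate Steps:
K = 16 (K = -(-4)*4 = -4*(-4) = 16)
h = 11 (h = 2 - 1*(-9) = 2 + 9 = 11)
w(f) = 11
w((0/(-4) + 1)**2)*K = 11*16 = 176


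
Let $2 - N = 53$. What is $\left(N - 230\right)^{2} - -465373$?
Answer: $544334$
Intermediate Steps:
$N = -51$ ($N = 2 - 53 = -51$)
$\left(N - 230\right)^{2} - -465373 = \left(-51 - 230\right)^{2} - -465373 = \left(-281\right)^{2} + 465373 = 78961 + 465373 = 544334$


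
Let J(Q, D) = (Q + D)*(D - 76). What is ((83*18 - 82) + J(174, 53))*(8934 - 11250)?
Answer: 8821644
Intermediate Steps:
J(Q, D) = (-76 + D)*(D + Q) (J(Q, D) = (D + Q)*(-76 + D) = (-76 + D)*(D + Q))
((83*18 - 82) + J(174, 53))*(8934 - 11250) = ((83*18 - 82) + (53² - 76*53 - 76*174 + 53*174))*(8934 - 11250) = ((1494 - 82) + (2809 - 4028 - 13224 + 9222))*(-2316) = (1412 - 5221)*(-2316) = -3809*(-2316) = 8821644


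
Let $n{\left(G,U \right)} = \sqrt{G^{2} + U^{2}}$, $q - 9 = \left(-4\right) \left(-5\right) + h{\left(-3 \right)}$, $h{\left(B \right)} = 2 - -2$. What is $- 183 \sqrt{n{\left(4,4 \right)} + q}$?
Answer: $- 183 \sqrt{33 + 4 \sqrt{2}} \approx -1137.8$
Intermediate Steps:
$h{\left(B \right)} = 4$ ($h{\left(B \right)} = 2 + 2 = 4$)
$q = 33$ ($q = 9 + \left(\left(-4\right) \left(-5\right) + 4\right) = 9 + \left(20 + 4\right) = 9 + 24 = 33$)
$- 183 \sqrt{n{\left(4,4 \right)} + q} = - 183 \sqrt{\sqrt{4^{2} + 4^{2}} + 33} = - 183 \sqrt{\sqrt{16 + 16} + 33} = - 183 \sqrt{\sqrt{32} + 33} = - 183 \sqrt{4 \sqrt{2} + 33} = - 183 \sqrt{33 + 4 \sqrt{2}}$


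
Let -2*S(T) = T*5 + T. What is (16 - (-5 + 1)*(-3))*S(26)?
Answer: -312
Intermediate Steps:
S(T) = -3*T (S(T) = -(T*5 + T)/2 = -(5*T + T)/2 = -3*T)
(16 - (-5 + 1)*(-3))*S(26) = (16 - (-5 + 1)*(-3))*(-3*26) = (16 - (-4)*(-3))*(-78) = (16 - 1*12)*(-78) = (16 - 12)*(-78) = 4*(-78) = -312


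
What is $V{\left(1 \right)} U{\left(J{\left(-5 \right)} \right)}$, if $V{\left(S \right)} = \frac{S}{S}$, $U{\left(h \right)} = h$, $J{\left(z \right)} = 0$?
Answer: $0$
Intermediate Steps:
$V{\left(S \right)} = 1$
$V{\left(1 \right)} U{\left(J{\left(-5 \right)} \right)} = 1 \cdot 0 = 0$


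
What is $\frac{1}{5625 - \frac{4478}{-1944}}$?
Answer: $\frac{972}{5469739} \approx 0.0001777$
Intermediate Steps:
$\frac{1}{5625 - \frac{4478}{-1944}} = \frac{1}{5625 - - \frac{2239}{972}} = \frac{1}{5625 + \frac{2239}{972}} = \frac{1}{\frac{5469739}{972}} = \frac{972}{5469739}$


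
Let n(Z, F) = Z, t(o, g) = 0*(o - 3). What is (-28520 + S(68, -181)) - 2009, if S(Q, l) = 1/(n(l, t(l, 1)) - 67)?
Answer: -7571193/248 ≈ -30529.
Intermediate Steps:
t(o, g) = 0 (t(o, g) = 0*(-3 + o) = 0)
S(Q, l) = 1/(-67 + l) (S(Q, l) = 1/(l - 67) = 1/(-67 + l))
(-28520 + S(68, -181)) - 2009 = (-28520 + 1/(-67 - 181)) - 2009 = (-28520 + 1/(-248)) - 2009 = (-28520 - 1/248) - 2009 = -7072961/248 - 2009 = -7571193/248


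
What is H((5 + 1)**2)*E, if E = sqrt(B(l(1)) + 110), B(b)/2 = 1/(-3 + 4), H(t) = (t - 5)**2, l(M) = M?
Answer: 3844*sqrt(7) ≈ 10170.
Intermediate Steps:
H(t) = (-5 + t)**2
B(b) = 2 (B(b) = 2/(-3 + 4) = 2/1 = 2*1 = 2)
E = 4*sqrt(7) (E = sqrt(2 + 110) = sqrt(112) = 4*sqrt(7) ≈ 10.583)
H((5 + 1)**2)*E = (-5 + (5 + 1)**2)**2*(4*sqrt(7)) = (-5 + 6**2)**2*(4*sqrt(7)) = (-5 + 36)**2*(4*sqrt(7)) = 31**2*(4*sqrt(7)) = 961*(4*sqrt(7)) = 3844*sqrt(7)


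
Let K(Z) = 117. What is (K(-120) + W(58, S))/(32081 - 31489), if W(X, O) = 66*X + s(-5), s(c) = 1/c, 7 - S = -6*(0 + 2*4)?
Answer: 4931/740 ≈ 6.6635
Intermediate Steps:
S = 55 (S = 7 - (-6)*(0 + 2*4) = 7 - (-6)*(0 + 8) = 7 - (-6)*8 = 7 - 1*(-48) = 7 + 48 = 55)
W(X, O) = -1/5 + 66*X (W(X, O) = 66*X + 1/(-5) = 66*X - 1/5 = -1/5 + 66*X)
(K(-120) + W(58, S))/(32081 - 31489) = (117 + (-1/5 + 66*58))/(32081 - 31489) = (117 + (-1/5 + 3828))/592 = (117 + 19139/5)*(1/592) = (19724/5)*(1/592) = 4931/740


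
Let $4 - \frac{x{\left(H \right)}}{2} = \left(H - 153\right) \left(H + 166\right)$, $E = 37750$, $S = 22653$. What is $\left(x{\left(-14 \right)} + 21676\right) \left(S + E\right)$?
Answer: $4376318156$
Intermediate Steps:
$x{\left(H \right)} = 8 - 2 \left(-153 + H\right) \left(166 + H\right)$ ($x{\left(H \right)} = 8 - 2 \left(H - 153\right) \left(H + 166\right) = 8 - 2 \left(-153 + H\right) \left(166 + H\right)$)
$\left(x{\left(-14 \right)} + 21676\right) \left(S + E\right) = \left(\left(50804 - -364 - 2 \left(-14\right)^{2}\right) + 21676\right) \left(22653 + 37750\right) = \left(\left(50804 + 364 - 392\right) + 21676\right) 60403 = \left(50776 + 21676\right) 60403 = 72452 \cdot 60403 = 4376318156$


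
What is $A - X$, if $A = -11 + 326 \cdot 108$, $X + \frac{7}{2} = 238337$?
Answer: $- \frac{406273}{2} \approx -2.0314 \cdot 10^{5}$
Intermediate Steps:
$X = \frac{476667}{2}$ ($X = - \frac{7}{2} + 238337 = \frac{476667}{2} \approx 2.3833 \cdot 10^{5}$)
$A = 35197$ ($A = -11 + 35208 = 35197$)
$A - X = 35197 - \frac{476667}{2} = - \frac{406273}{2}$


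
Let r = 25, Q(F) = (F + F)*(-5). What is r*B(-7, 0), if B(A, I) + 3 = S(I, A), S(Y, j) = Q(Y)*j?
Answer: -75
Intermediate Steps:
Q(F) = -10*F (Q(F) = (2*F)*(-5) = -10*F)
S(Y, j) = -10*Y*j (S(Y, j) = (-10*Y)*j = -10*Y*j)
B(A, I) = -3 - 10*A*I (B(A, I) = -3 - 10*I*A = -3 - 10*A*I)
r*B(-7, 0) = 25*(-3 - 10*(-7)*0) = 25*(-3 + 0) = 25*(-3) = -75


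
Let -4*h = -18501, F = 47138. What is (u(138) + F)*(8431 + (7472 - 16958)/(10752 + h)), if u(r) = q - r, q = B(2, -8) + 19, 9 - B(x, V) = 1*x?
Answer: 1161193838110/2929 ≈ 3.9645e+8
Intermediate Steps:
h = 18501/4 (h = -¼*(-18501) = 18501/4 ≈ 4625.3)
B(x, V) = 9 - x
q = 26 (q = (9 - 1*2) + 19 = (9 - 2) + 19 = 7 + 19 = 26)
u(r) = 26 - r
(u(138) + F)*(8431 + (7472 - 16958)/(10752 + h)) = ((26 - 1*138) + 47138)*(8431 + (7472 - 16958)/(10752 + 18501/4)) = ((26 - 138) + 47138)*(8431 - 9486/61509/4) = (-112 + 47138)*(8431 - 9486*4/61509) = 47026*(8431 - 12648/20503) = 47026*(172848145/20503) = 1161193838110/2929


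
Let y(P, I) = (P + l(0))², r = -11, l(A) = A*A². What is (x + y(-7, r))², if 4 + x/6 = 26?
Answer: 32761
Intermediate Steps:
x = 132 (x = -24 + 6*26 = -24 + 156 = 132)
l(A) = A³
y(P, I) = P² (y(P, I) = (P + 0³)² = (P + 0)² = P²)
(x + y(-7, r))² = (132 + (-7)²)² = (132 + 49)² = 181² = 32761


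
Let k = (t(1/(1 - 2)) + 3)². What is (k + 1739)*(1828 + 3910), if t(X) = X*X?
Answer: 10070190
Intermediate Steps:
t(X) = X²
k = 16 (k = ((1/(1 - 2))² + 3)² = ((1/(-1))² + 3)² = ((-1)² + 3)² = (1 + 3)² = 4² = 16)
(k + 1739)*(1828 + 3910) = (16 + 1739)*(1828 + 3910) = 1755*5738 = 10070190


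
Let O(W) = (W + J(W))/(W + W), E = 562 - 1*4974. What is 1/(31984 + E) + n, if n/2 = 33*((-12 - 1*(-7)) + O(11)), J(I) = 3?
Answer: -7940735/27572 ≈ -288.00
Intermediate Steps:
E = -4412 (E = 562 - 4974 = -4412)
O(W) = (3 + W)/(2*W) (O(W) = (W + 3)/(W + W) = (3 + W)/((2*W)) = (3 + W)*(1/(2*W)) = (3 + W)/(2*W))
n = -288 (n = 2*(33*((-12 - 1*(-7)) + (½)*(3 + 11)/11)) = 2*(33*((-12 + 7) + (½)*(1/11)*14)) = 2*(33*(-5 + 7/11)) = 2*(33*(-48/11)) = 2*(-144) = -288)
1/(31984 + E) + n = 1/(31984 - 4412) - 288 = 1/27572 - 288 = -7940735/27572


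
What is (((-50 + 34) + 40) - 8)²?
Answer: 256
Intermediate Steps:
(((-50 + 34) + 40) - 8)² = ((-16 + 40) - 8)² = (24 - 8)² = 16² = 256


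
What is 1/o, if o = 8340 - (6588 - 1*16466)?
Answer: 1/18218 ≈ 5.4891e-5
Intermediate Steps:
o = 18218 (o = 8340 - (6588 - 16466) = 8340 - 1*(-9878) = 8340 + 9878 = 18218)
1/o = 1/18218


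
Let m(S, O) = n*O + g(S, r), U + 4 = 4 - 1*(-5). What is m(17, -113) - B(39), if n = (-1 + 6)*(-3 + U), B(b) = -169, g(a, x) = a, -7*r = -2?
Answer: -944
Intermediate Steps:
r = 2/7 (r = -⅐*(-2) = 2/7 ≈ 0.28571)
U = 5 (U = -4 + (4 - 1*(-5)) = -4 + (4 + 5) = -4 + 9 = 5)
n = 10 (n = (-1 + 6)*(-3 + 5) = 5*2 = 10)
m(S, O) = S + 10*O (m(S, O) = 10*O + S = S + 10*O)
m(17, -113) - B(39) = (17 + 10*(-113)) - 1*(-169) = (17 - 1130) + 169 = -1113 + 169 = -944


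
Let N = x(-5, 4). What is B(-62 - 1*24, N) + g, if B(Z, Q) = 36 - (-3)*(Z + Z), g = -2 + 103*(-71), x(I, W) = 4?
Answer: -7795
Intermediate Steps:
N = 4
g = -7315 (g = -2 - 7313 = -7315)
B(Z, Q) = 36 + 6*Z (B(Z, Q) = 36 - (-3)*2*Z = 36 - (-6)*Z = 36 + 6*Z)
B(-62 - 1*24, N) + g = (36 + 6*(-62 - 1*24)) - 7315 = (36 + 6*(-62 - 24)) - 7315 = (36 + 6*(-86)) - 7315 = (36 - 516) - 7315 = -480 - 7315 = -7795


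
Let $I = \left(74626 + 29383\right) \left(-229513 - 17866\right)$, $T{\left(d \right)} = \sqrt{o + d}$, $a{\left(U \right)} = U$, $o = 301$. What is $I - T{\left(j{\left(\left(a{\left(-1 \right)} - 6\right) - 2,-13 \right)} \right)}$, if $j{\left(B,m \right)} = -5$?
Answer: $-25729642411 - 2 \sqrt{74} \approx -2.573 \cdot 10^{10}$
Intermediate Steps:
$T{\left(d \right)} = \sqrt{301 + d}$
$I = -25729642411$ ($I = 104009 \left(-247379\right) = -25729642411$)
$I - T{\left(j{\left(\left(a{\left(-1 \right)} - 6\right) - 2,-13 \right)} \right)} = -25729642411 - \sqrt{301 - 5} = -25729642411 - \sqrt{296} = -25729642411 - 2 \sqrt{74}$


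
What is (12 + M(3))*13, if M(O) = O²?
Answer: 273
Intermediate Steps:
(12 + M(3))*13 = (12 + 3²)*13 = (12 + 9)*13 = 21*13 = 273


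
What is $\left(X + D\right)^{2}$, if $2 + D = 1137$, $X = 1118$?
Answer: $5076009$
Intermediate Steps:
$D = 1135$ ($D = -2 + 1137 = 1135$)
$\left(X + D\right)^{2} = \left(1118 + 1135\right)^{2} = 2253^{2} = 5076009$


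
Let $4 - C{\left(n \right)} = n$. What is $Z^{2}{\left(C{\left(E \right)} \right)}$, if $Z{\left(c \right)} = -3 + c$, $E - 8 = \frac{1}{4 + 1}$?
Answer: $\frac{1296}{25} \approx 51.84$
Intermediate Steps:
$E = \frac{41}{5}$ ($E = 8 + \frac{1}{4 + 1} = 8 + \frac{1}{5} = \frac{41}{5} \approx 8.2$)
$C{\left(n \right)} = 4 - n$
$Z^{2}{\left(C{\left(E \right)} \right)} = \left(-3 + \left(4 - \frac{41}{5}\right)\right)^{2} = \left(-3 - \frac{21}{5}\right)^{2} = \left(- \frac{36}{5}\right)^{2} = \frac{1296}{25}$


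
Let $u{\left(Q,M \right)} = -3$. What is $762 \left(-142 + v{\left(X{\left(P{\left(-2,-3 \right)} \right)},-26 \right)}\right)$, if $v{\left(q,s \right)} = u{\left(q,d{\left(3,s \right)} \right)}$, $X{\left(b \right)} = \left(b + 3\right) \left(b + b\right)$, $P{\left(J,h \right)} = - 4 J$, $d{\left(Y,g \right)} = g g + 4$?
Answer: $-110490$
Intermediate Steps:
$d{\left(Y,g \right)} = 4 + g^{2}$ ($d{\left(Y,g \right)} = g^{2} + 4 = 4 + g^{2}$)
$X{\left(b \right)} = 2 b \left(3 + b\right)$ ($X{\left(b \right)} = \left(3 + b\right) 2 b = 2 b \left(3 + b\right)$)
$v{\left(q,s \right)} = -3$
$762 \left(-142 + v{\left(X{\left(P{\left(-2,-3 \right)} \right)},-26 \right)}\right) = 762 \left(-142 - 3\right) = 762 \left(-145\right) = -110490$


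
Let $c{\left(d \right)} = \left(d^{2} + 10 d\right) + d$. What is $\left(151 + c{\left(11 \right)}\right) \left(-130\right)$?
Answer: $-51090$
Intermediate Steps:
$c{\left(d \right)} = d^{2} + 11 d$
$\left(151 + c{\left(11 \right)}\right) \left(-130\right) = \left(151 + 11 \left(11 + 11\right)\right) \left(-130\right) = \left(151 + 11 \cdot 22\right) \left(-130\right) = \left(151 + 242\right) \left(-130\right) = 393 \left(-130\right) = -51090$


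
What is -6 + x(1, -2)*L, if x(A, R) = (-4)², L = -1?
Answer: -22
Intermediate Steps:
x(A, R) = 16
-6 + x(1, -2)*L = -6 + 16*(-1) = -6 - 16 = -22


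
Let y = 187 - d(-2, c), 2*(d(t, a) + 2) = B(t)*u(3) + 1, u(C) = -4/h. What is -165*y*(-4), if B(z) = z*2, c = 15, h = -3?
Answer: 126170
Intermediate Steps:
u(C) = 4/3 (u(C) = -4/(-3) = -4*(-⅓) = 4/3)
B(z) = 2*z
d(t, a) = -3/2 + 4*t/3 (d(t, a) = -2 + ((2*t)*(4/3) + 1)/2 = -2 + (8*t/3 + 1)/2 = -2 + (1 + 8*t/3)/2 = -2 + (½ + 4*t/3) = -3/2 + 4*t/3)
y = 1147/6 (y = 187 - (-3/2 + (4/3)*(-2)) = 187 - (-3/2 - 8/3) = 187 - 1*(-25/6) = 187 + 25/6 = 1147/6 ≈ 191.17)
-165*y*(-4) = -63085*(-4)/2 = -165*(-2294/3) = 126170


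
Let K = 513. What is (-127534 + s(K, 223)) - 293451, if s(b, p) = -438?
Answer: -421423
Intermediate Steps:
(-127534 + s(K, 223)) - 293451 = (-127534 - 438) - 293451 = -127972 - 293451 = -421423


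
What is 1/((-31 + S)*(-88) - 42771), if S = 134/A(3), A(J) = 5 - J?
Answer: -1/45939 ≈ -2.1768e-5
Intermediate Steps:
S = 67 (S = 134/(5 - 1*3) = 134/(5 - 3) = 134/2 = 134*(1/2) = 67)
1/((-31 + S)*(-88) - 42771) = 1/((-31 + 67)*(-88) - 42771) = 1/(36*(-88) - 42771) = 1/(-3168 - 42771) = 1/(-45939) = -1/45939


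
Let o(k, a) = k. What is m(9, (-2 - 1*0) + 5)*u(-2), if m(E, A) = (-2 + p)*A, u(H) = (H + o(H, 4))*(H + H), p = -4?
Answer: -288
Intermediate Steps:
u(H) = 4*H² (u(H) = (H + H)*(H + H) = (2*H)*(2*H) = 4*H²)
m(E, A) = -6*A (m(E, A) = (-2 - 4)*A = -6*A)
m(9, (-2 - 1*0) + 5)*u(-2) = (-6*((-2 - 1*0) + 5))*(4*(-2)²) = (-6*((-2 + 0) + 5))*(4*4) = -6*(-2 + 5)*16 = -6*3*16 = -18*16 = -288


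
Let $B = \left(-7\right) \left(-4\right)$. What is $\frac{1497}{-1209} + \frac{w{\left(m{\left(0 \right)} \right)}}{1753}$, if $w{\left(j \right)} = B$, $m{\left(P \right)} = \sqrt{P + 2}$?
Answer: $- \frac{863463}{706459} \approx -1.2222$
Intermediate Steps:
$m{\left(P \right)} = \sqrt{2 + P}$
$B = 28$
$w{\left(j \right)} = 28$
$\frac{1497}{-1209} + \frac{w{\left(m{\left(0 \right)} \right)}}{1753} = \frac{1497}{-1209} + \frac{28}{1753} = 1497 \left(- \frac{1}{1209}\right) + 28 \cdot \frac{1}{1753} = - \frac{499}{403} + \frac{28}{1753} = - \frac{863463}{706459}$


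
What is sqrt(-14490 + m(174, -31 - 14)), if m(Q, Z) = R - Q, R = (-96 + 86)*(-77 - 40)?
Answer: I*sqrt(13494) ≈ 116.16*I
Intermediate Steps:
R = 1170 (R = -10*(-117) = 1170)
m(Q, Z) = 1170 - Q
sqrt(-14490 + m(174, -31 - 14)) = sqrt(-14490 + (1170 - 1*174)) = sqrt(-14490 + (1170 - 174)) = sqrt(-14490 + 996) = sqrt(-13494) = I*sqrt(13494)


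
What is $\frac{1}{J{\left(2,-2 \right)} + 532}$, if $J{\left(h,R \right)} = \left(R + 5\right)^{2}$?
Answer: $\frac{1}{541} \approx 0.0018484$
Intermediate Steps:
$J{\left(h,R \right)} = \left(5 + R\right)^{2}$
$\frac{1}{J{\left(2,-2 \right)} + 532} = \frac{1}{\left(5 - 2\right)^{2} + 532} = \frac{1}{3^{2} + 532} = \frac{1}{9 + 532} = \frac{1}{541}$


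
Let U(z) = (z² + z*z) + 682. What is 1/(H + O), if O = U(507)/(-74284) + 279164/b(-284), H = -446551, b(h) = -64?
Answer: -42448/19140646531 ≈ -2.2177e-6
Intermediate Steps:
U(z) = 682 + 2*z² (U(z) = (z² + z²) + 682 = 2*z² + 682 = 682 + 2*z²)
O = -185449683/42448 (O = (682 + 2*507²)/(-74284) + 279164/(-64) = (682 + 2*257049)*(-1/74284) + 279164*(-1/64) = (682 + 514098)*(-1/74284) - 69791/16 = 514780*(-1/74284) - 69791/16 = -18385/2653 - 69791/16 = -185449683/42448 ≈ -4368.9)
1/(H + O) = 1/(-446551 - 185449683/42448) = 1/(-19140646531/42448) = -42448/19140646531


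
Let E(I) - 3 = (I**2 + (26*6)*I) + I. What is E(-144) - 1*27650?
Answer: -29519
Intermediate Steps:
E(I) = 3 + I**2 + 157*I (E(I) = 3 + ((I**2 + (26*6)*I) + I) = 3 + ((I**2 + 156*I) + I) = 3 + (I**2 + 157*I) = 3 + I**2 + 157*I)
E(-144) - 1*27650 = (3 + (-144)**2 + 157*(-144)) - 1*27650 = (3 + 20736 - 22608) - 27650 = -1869 - 27650 = -29519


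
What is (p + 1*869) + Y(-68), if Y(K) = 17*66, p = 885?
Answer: 2876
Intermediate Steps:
Y(K) = 1122
(p + 1*869) + Y(-68) = (885 + 1*869) + 1122 = (885 + 869) + 1122 = 1754 + 1122 = 2876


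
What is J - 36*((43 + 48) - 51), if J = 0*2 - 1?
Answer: -1441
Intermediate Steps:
J = -1 (J = 0 - 1 = -1)
J - 36*((43 + 48) - 51) = -1 - 36*((43 + 48) - 51) = -1 - 36*(91 - 51) = -1 - 36*40 = -1 - 1440 = -1441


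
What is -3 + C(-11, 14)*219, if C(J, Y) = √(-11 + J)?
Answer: -3 + 219*I*√22 ≈ -3.0 + 1027.2*I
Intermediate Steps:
-3 + C(-11, 14)*219 = -3 + √(-11 - 11)*219 = -3 + √(-22)*219 = -3 + (I*√22)*219 = -3 + 219*I*√22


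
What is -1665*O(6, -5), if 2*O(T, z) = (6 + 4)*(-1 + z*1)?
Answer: 49950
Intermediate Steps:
O(T, z) = -5 + 5*z (O(T, z) = ((6 + 4)*(-1 + z*1))/2 = (10*(-1 + z))/2 = (-10 + 10*z)/2 = -5 + 5*z)
-1665*O(6, -5) = -1665*(-5 + 5*(-5)) = -1665*(-5 - 25) = -1665*(-30) = 49950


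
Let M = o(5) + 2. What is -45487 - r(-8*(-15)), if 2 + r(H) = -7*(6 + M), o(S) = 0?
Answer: -45429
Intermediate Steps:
M = 2 (M = 0 + 2 = 2)
r(H) = -58 (r(H) = -2 - 7*(6 + 2) = -2 - 7*8 = -2 - 56 = -58)
-45487 - r(-8*(-15)) = -45487 - 1*(-58) = -45487 + 58 = -45429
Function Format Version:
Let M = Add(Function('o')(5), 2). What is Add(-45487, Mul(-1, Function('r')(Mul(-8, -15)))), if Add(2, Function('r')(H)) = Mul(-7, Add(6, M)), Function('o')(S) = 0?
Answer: -45429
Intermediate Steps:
M = 2 (M = Add(0, 2) = 2)
Function('r')(H) = -58 (Function('r')(H) = Add(-2, Mul(-7, Add(6, 2))) = Add(-2, Mul(-7, 8)) = Add(-2, -56) = -58)
Add(-45487, Mul(-1, Function('r')(Mul(-8, -15)))) = Add(-45487, Mul(-1, -58)) = Add(-45487, 58) = -45429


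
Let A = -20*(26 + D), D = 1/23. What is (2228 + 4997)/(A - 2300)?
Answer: -33235/12976 ≈ -2.5613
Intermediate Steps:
D = 1/23 ≈ 0.043478
A = -11980/23 (A = -20*(26 + 1/23) = -20*599/23 = -11980/23 ≈ -520.87)
(2228 + 4997)/(A - 2300) = (2228 + 4997)/(-11980/23 - 2300) = 7225/(-64880/23) = 7225*(-23/64880) = -33235/12976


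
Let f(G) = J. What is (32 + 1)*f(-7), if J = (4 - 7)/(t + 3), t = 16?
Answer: -99/19 ≈ -5.2105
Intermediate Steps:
J = -3/19 (J = (4 - 7)/(16 + 3) = -3/19 ≈ -0.15789)
f(G) = -3/19
(32 + 1)*f(-7) = (32 + 1)*(-3/19) = 33*(-3/19) = -99/19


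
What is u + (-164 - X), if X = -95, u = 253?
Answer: 184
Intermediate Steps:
u + (-164 - X) = 253 + (-164 - 1*(-95)) = 253 + (-164 + 95) = 253 - 69 = 184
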